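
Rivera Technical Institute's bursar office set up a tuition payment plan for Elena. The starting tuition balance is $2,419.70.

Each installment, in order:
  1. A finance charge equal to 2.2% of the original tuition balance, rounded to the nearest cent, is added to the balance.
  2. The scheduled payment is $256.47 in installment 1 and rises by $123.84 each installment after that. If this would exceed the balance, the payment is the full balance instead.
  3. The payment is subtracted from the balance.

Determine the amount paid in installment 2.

Installment 1: $2,419.70 +$53.23 interest = $2,472.93; pay $256.47 → $2,216.46
Installment 2: $2,216.46 +$53.23 interest = $2,269.69; pay $380.31 → $1,889.38

$380.31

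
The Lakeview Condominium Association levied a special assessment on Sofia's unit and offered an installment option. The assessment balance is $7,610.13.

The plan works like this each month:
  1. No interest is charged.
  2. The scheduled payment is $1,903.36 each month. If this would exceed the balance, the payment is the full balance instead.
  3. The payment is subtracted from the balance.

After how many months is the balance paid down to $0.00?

4

Month 1: opening $7,610.13; payment $1,903.36; balance $5,706.77
Month 2: opening $5,706.77; payment $1,903.36; balance $3,803.41
Month 3: opening $3,803.41; payment $1,903.36; balance $1,900.05
Month 4: opening $1,900.05; payment $1,900.05; balance $0.00
Balance reaches $0.00 in month 4.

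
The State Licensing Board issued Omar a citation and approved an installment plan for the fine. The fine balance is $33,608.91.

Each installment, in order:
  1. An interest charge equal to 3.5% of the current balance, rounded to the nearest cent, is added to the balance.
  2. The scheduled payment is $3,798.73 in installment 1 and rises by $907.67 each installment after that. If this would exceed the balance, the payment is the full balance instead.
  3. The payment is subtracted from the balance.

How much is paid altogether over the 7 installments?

# | Opening | Interest | Payment | End bal
1 | $33,608.91 | $1,176.31 | $3,798.73 | $30,986.49
2 | $30,986.49 | $1,084.53 | $4,706.40 | $27,364.62
3 | $27,364.62 | $957.76 | $5,614.07 | $22,708.31
4 | $22,708.31 | $794.79 | $6,521.74 | $16,981.36
5 | $16,981.36 | $594.35 | $7,429.41 | $10,146.30
6 | $10,146.30 | $355.12 | $8,337.08 | $2,164.34
7 | $2,164.34 | $75.75 | $2,240.09 | $0.00
Total paid: $38,647.52

$38,647.52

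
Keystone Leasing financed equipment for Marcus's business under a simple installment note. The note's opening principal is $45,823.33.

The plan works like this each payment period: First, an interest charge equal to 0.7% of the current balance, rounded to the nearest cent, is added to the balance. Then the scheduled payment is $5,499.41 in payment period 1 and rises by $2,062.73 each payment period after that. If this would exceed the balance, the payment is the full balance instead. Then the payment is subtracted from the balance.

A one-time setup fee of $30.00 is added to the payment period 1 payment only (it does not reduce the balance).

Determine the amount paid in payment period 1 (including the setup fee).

# | Opening | Interest | Payment | Fee | End bal
1 | $45,823.33 | $320.76 | $5,499.41 | $30.00 | $40,644.68

$5,529.41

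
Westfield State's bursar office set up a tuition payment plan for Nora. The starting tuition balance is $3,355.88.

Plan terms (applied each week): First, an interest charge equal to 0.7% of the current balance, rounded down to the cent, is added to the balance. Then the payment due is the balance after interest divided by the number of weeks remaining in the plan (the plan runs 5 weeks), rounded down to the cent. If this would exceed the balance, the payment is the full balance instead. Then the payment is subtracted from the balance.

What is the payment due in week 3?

# | Opening | Interest | Payment | End bal
1 | $3,355.88 | $23.49 | $675.87 | $2,703.50
2 | $2,703.50 | $18.92 | $680.60 | $2,041.82
3 | $2,041.82 | $14.29 | $685.37 | $1,370.74

$685.37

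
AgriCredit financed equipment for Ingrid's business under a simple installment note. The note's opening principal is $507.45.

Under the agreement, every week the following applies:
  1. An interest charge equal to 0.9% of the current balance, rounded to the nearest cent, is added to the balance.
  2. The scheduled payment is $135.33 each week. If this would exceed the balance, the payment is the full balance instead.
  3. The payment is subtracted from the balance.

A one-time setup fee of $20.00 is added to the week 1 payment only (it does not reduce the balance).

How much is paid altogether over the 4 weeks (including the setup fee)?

$538.61

# | Opening | Interest | Payment | Fee | End bal
1 | $507.45 | $4.57 | $135.33 | $20.00 | $376.69
2 | $376.69 | $3.39 | $135.33 | — | $244.75
3 | $244.75 | $2.20 | $135.33 | — | $111.62
4 | $111.62 | $1.00 | $112.62 | — | $0.00
Total paid: $538.61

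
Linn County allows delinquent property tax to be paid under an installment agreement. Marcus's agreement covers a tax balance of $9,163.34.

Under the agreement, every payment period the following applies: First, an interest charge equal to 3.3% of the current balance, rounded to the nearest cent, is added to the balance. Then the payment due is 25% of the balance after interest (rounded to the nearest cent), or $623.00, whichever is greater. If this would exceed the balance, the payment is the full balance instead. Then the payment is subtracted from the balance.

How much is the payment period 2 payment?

Payment period 1: $9,163.34 +$302.39 interest = $9,465.73; pay $2,366.43 → $7,099.30
Payment period 2: $7,099.30 +$234.28 interest = $7,333.58; pay $1,833.40 → $5,500.18

$1,833.40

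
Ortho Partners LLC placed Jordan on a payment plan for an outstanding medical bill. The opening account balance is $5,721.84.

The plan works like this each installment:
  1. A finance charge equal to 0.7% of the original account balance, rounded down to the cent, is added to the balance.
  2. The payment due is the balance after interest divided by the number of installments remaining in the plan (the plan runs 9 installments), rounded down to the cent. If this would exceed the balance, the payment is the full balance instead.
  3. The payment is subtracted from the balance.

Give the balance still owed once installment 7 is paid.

Installment 1: opening $5,721.84; interest $40.05 → $5,761.89; payment $640.21; balance $5,121.68
Installment 2: opening $5,121.68; interest $40.05 → $5,161.73; payment $645.21; balance $4,516.52
Installment 3: opening $4,516.52; interest $40.05 → $4,556.57; payment $650.93; balance $3,905.64
Installment 4: opening $3,905.64; interest $40.05 → $3,945.69; payment $657.61; balance $3,288.08
Installment 5: opening $3,288.08; interest $40.05 → $3,328.13; payment $665.62; balance $2,662.51
Installment 6: opening $2,662.51; interest $40.05 → $2,702.56; payment $675.64; balance $2,026.92
Installment 7: opening $2,026.92; interest $40.05 → $2,066.97; payment $688.99; balance $1,377.98

$1,377.98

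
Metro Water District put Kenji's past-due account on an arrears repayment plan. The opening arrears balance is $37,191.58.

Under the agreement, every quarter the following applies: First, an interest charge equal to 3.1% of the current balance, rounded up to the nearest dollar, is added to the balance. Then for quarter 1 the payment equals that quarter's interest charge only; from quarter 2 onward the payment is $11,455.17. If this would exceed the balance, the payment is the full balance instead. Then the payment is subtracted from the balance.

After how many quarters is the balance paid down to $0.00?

# | Opening | Interest | Payment | End bal
1 | $37,191.58 | $1,153.00 | $1,153.00 | $37,191.58
2 | $37,191.58 | $1,153.00 | $11,455.17 | $26,889.41
3 | $26,889.41 | $834.00 | $11,455.17 | $16,268.24
4 | $16,268.24 | $505.00 | $11,455.17 | $5,318.07
5 | $5,318.07 | $165.00 | $5,483.07 | $0.00
Balance reaches $0.00 in quarter 5.

5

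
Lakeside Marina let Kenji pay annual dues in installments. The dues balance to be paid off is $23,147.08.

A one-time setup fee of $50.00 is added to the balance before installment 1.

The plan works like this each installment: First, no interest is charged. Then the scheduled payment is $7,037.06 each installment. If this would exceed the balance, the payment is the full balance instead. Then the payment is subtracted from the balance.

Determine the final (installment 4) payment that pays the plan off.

$2,085.90

Installment 1: $23,197.08 − $7,037.06 → $16,160.02
Installment 2: $16,160.02 − $7,037.06 → $9,122.96
Installment 3: $9,122.96 − $7,037.06 → $2,085.90
Installment 4: $2,085.90 − $2,085.90 → $0.00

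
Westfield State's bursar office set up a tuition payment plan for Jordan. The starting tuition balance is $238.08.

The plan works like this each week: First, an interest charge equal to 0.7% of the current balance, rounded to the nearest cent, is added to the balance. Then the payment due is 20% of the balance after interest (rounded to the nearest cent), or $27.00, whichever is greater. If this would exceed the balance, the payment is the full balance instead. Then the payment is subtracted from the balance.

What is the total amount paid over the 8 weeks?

$244.68

# | Opening | Interest | Payment | End bal
1 | $238.08 | $1.67 | $47.95 | $191.80
2 | $191.80 | $1.34 | $38.63 | $154.51
3 | $154.51 | $1.08 | $31.12 | $124.47
4 | $124.47 | $0.87 | $27.00 | $98.34
5 | $98.34 | $0.69 | $27.00 | $72.03
6 | $72.03 | $0.50 | $27.00 | $45.53
7 | $45.53 | $0.32 | $27.00 | $18.85
8 | $18.85 | $0.13 | $18.98 | $0.00
Total paid: $244.68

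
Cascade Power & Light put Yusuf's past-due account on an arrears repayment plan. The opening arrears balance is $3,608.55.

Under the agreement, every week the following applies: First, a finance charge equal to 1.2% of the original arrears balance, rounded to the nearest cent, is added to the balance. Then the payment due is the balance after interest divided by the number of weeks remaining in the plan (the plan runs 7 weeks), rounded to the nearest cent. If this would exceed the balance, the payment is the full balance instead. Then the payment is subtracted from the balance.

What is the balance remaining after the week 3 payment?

$2,150.28

Week 1: opening $3,608.55; interest $43.30 → $3,651.85; payment $521.69; balance $3,130.16
Week 2: opening $3,130.16; interest $43.30 → $3,173.46; payment $528.91; balance $2,644.55
Week 3: opening $2,644.55; interest $43.30 → $2,687.85; payment $537.57; balance $2,150.28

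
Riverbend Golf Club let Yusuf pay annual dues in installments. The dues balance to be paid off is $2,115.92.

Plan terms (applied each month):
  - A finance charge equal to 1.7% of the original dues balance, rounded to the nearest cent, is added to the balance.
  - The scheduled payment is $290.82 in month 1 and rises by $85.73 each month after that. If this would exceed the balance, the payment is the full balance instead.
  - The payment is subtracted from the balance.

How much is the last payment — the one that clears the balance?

$618.11

Month 1: $2,115.92 +$35.97 interest = $2,151.89; pay $290.82 → $1,861.07
Month 2: $1,861.07 +$35.97 interest = $1,897.04; pay $376.55 → $1,520.49
Month 3: $1,520.49 +$35.97 interest = $1,556.46; pay $462.28 → $1,094.18
Month 4: $1,094.18 +$35.97 interest = $1,130.15; pay $548.01 → $582.14
Month 5: $582.14 +$35.97 interest = $618.11; pay $618.11 → $0.00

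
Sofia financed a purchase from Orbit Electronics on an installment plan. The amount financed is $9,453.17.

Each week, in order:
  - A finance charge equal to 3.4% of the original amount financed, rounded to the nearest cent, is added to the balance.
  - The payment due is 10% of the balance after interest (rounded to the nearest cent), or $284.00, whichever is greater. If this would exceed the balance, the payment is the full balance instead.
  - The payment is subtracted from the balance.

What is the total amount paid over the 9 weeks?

$6,911.51

Week 1: $9,453.17 +$321.41 interest = $9,774.58; pay $977.46 → $8,797.12
Week 2: $8,797.12 +$321.41 interest = $9,118.53; pay $911.85 → $8,206.68
Week 3: $8,206.68 +$321.41 interest = $8,528.09; pay $852.81 → $7,675.28
Week 4: $7,675.28 +$321.41 interest = $7,996.69; pay $799.67 → $7,197.02
Week 5: $7,197.02 +$321.41 interest = $7,518.43; pay $751.84 → $6,766.59
Week 6: $6,766.59 +$321.41 interest = $7,088.00; pay $708.80 → $6,379.20
Week 7: $6,379.20 +$321.41 interest = $6,700.61; pay $670.06 → $6,030.55
Week 8: $6,030.55 +$321.41 interest = $6,351.96; pay $635.20 → $5,716.76
Week 9: $5,716.76 +$321.41 interest = $6,038.17; pay $603.82 → $5,434.35
Total paid: $6,911.51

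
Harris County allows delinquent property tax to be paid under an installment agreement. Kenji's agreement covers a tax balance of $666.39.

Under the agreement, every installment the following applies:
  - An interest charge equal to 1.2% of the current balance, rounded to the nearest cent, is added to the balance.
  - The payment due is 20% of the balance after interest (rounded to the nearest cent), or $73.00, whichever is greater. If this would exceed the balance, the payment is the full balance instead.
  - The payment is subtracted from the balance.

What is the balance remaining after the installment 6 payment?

Installment 1: $666.39 +$8.00 interest = $674.39; pay $134.88 → $539.51
Installment 2: $539.51 +$6.47 interest = $545.98; pay $109.20 → $436.78
Installment 3: $436.78 +$5.24 interest = $442.02; pay $88.40 → $353.62
Installment 4: $353.62 +$4.24 interest = $357.86; pay $73.00 → $284.86
Installment 5: $284.86 +$3.42 interest = $288.28; pay $73.00 → $215.28
Installment 6: $215.28 +$2.58 interest = $217.86; pay $73.00 → $144.86

$144.86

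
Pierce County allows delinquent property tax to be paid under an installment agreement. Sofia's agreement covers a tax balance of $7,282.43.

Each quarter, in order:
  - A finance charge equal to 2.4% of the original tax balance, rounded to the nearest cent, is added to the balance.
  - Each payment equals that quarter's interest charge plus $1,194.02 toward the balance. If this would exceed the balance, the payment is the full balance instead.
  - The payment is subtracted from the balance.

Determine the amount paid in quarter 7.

$293.09

Quarter 1: opening $7,282.43; interest $174.78 → $7,457.21; payment $1,368.80; balance $6,088.41
Quarter 2: opening $6,088.41; interest $174.78 → $6,263.19; payment $1,368.80; balance $4,894.39
Quarter 3: opening $4,894.39; interest $174.78 → $5,069.17; payment $1,368.80; balance $3,700.37
Quarter 4: opening $3,700.37; interest $174.78 → $3,875.15; payment $1,368.80; balance $2,506.35
Quarter 5: opening $2,506.35; interest $174.78 → $2,681.13; payment $1,368.80; balance $1,312.33
Quarter 6: opening $1,312.33; interest $174.78 → $1,487.11; payment $1,368.80; balance $118.31
Quarter 7: opening $118.31; interest $174.78 → $293.09; payment $293.09; balance $0.00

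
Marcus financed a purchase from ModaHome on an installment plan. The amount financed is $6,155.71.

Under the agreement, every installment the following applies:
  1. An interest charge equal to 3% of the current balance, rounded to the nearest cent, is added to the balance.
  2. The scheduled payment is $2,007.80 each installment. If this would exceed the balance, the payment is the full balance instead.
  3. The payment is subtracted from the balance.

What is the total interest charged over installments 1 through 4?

Installment 1: $6,155.71 +$184.67 interest = $6,340.38; pay $2,007.80 → $4,332.58
Installment 2: $4,332.58 +$129.98 interest = $4,462.56; pay $2,007.80 → $2,454.76
Installment 3: $2,454.76 +$73.64 interest = $2,528.40; pay $2,007.80 → $520.60
Installment 4: $520.60 +$15.62 interest = $536.22; pay $536.22 → $0.00
Total interest: $184.67 + $129.98 + $73.64 + $15.62 = $403.91

$403.91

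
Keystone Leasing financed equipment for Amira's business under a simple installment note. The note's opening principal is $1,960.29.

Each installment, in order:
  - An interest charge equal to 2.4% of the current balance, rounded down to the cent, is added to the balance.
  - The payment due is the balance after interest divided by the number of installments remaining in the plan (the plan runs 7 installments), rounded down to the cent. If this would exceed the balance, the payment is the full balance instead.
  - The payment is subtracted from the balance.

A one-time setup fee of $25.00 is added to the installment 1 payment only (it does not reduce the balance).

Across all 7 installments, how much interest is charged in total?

$197.45

# | Opening | Interest | Payment | Fee | End bal
1 | $1,960.29 | $47.04 | $286.76 | $25.00 | $1,720.57
2 | $1,720.57 | $41.29 | $293.64 | — | $1,468.22
3 | $1,468.22 | $35.23 | $300.69 | — | $1,202.76
4 | $1,202.76 | $28.86 | $307.90 | — | $923.72
5 | $923.72 | $22.16 | $315.29 | — | $630.59
6 | $630.59 | $15.13 | $322.86 | — | $322.86
7 | $322.86 | $7.74 | $330.60 | — | $0.00
Total interest: $47.04 + $41.29 + $35.23 + $28.86 + $22.16 + $15.13 + $7.74 = $197.45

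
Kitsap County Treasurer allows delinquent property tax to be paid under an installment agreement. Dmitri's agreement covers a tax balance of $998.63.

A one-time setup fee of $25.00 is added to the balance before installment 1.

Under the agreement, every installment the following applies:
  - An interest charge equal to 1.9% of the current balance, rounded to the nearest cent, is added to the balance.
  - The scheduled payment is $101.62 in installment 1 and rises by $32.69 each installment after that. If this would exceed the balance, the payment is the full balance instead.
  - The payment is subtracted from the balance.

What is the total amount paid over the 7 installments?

Installment 1: opening $1,023.63; interest $19.45 → $1,043.08; payment $101.62; balance $941.46
Installment 2: opening $941.46; interest $17.89 → $959.35; payment $134.31; balance $825.04
Installment 3: opening $825.04; interest $15.68 → $840.72; payment $167.00; balance $673.72
Installment 4: opening $673.72; interest $12.80 → $686.52; payment $199.69; balance $486.83
Installment 5: opening $486.83; interest $9.25 → $496.08; payment $232.38; balance $263.70
Installment 6: opening $263.70; interest $5.01 → $268.71; payment $265.07; balance $3.64
Installment 7: opening $3.64; interest $0.07 → $3.71; payment $3.71; balance $0.00
Total paid: $1,103.78

$1,103.78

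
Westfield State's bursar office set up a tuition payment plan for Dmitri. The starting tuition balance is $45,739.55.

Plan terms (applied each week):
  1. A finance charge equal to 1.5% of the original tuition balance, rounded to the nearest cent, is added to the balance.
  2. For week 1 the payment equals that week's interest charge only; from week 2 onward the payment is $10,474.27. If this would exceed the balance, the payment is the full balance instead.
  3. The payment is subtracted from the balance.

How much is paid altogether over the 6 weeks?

Week 1: opening $45,739.55; interest $686.09 → $46,425.64; payment $686.09; balance $45,739.55
Week 2: opening $45,739.55; interest $686.09 → $46,425.64; payment $10,474.27; balance $35,951.37
Week 3: opening $35,951.37; interest $686.09 → $36,637.46; payment $10,474.27; balance $26,163.19
Week 4: opening $26,163.19; interest $686.09 → $26,849.28; payment $10,474.27; balance $16,375.01
Week 5: opening $16,375.01; interest $686.09 → $17,061.10; payment $10,474.27; balance $6,586.83
Week 6: opening $6,586.83; interest $686.09 → $7,272.92; payment $7,272.92; balance $0.00
Total paid: $49,856.09

$49,856.09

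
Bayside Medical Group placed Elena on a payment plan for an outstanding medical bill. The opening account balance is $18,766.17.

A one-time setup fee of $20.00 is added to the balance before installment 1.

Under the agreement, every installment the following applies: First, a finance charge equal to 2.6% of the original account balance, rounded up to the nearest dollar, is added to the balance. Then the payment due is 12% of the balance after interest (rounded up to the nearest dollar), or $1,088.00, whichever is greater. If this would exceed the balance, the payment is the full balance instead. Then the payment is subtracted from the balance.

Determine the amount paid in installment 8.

$1,234.00

Installment 1: $18,786.17 +$488.00 interest = $19,274.17; pay $2,313.00 → $16,961.17
Installment 2: $16,961.17 +$488.00 interest = $17,449.17; pay $2,094.00 → $15,355.17
Installment 3: $15,355.17 +$488.00 interest = $15,843.17; pay $1,902.00 → $13,941.17
Installment 4: $13,941.17 +$488.00 interest = $14,429.17; pay $1,732.00 → $12,697.17
Installment 5: $12,697.17 +$488.00 interest = $13,185.17; pay $1,583.00 → $11,602.17
Installment 6: $11,602.17 +$488.00 interest = $12,090.17; pay $1,451.00 → $10,639.17
Installment 7: $10,639.17 +$488.00 interest = $11,127.17; pay $1,336.00 → $9,791.17
Installment 8: $9,791.17 +$488.00 interest = $10,279.17; pay $1,234.00 → $9,045.17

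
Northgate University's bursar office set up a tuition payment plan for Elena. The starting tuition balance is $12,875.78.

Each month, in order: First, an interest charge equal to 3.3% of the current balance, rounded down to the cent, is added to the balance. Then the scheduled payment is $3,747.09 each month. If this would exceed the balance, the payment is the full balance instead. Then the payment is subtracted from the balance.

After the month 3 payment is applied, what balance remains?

$2,576.68

Month 1: $12,875.78 +$424.90 interest = $13,300.68; pay $3,747.09 → $9,553.59
Month 2: $9,553.59 +$315.26 interest = $9,868.85; pay $3,747.09 → $6,121.76
Month 3: $6,121.76 +$202.01 interest = $6,323.77; pay $3,747.09 → $2,576.68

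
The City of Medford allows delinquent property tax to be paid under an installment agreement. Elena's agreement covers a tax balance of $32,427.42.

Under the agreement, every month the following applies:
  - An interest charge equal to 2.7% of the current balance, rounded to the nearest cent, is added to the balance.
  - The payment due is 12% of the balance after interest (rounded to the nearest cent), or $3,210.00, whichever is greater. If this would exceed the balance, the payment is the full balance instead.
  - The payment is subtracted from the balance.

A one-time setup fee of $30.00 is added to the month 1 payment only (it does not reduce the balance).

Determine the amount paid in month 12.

# | Opening | Interest | Payment | Fee | End bal
1 | $32,427.42 | $875.54 | $3,996.36 | $30.00 | $29,306.60
2 | $29,306.60 | $791.28 | $3,611.75 | — | $26,486.13
3 | $26,486.13 | $715.13 | $3,264.15 | — | $23,937.11
4 | $23,937.11 | $646.30 | $3,210.00 | — | $21,373.41
5 | $21,373.41 | $577.08 | $3,210.00 | — | $18,740.49
6 | $18,740.49 | $505.99 | $3,210.00 | — | $16,036.48
7 | $16,036.48 | $432.98 | $3,210.00 | — | $13,259.46
8 | $13,259.46 | $358.01 | $3,210.00 | — | $10,407.47
9 | $10,407.47 | $281.00 | $3,210.00 | — | $7,478.47
10 | $7,478.47 | $201.92 | $3,210.00 | — | $4,470.39
11 | $4,470.39 | $120.70 | $3,210.00 | — | $1,381.09
12 | $1,381.09 | $37.29 | $1,418.38 | — | $0.00

$1,418.38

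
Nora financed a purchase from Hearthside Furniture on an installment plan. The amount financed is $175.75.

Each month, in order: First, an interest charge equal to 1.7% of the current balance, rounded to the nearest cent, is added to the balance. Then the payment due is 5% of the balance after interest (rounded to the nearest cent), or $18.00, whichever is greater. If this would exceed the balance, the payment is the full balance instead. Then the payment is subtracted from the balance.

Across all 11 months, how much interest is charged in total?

# | Opening | Interest | Payment | End bal
1 | $175.75 | $2.99 | $18.00 | $160.74
2 | $160.74 | $2.73 | $18.00 | $145.47
3 | $145.47 | $2.47 | $18.00 | $129.94
4 | $129.94 | $2.21 | $18.00 | $114.15
5 | $114.15 | $1.94 | $18.00 | $98.09
6 | $98.09 | $1.67 | $18.00 | $81.76
7 | $81.76 | $1.39 | $18.00 | $65.15
8 | $65.15 | $1.11 | $18.00 | $48.26
9 | $48.26 | $0.82 | $18.00 | $31.08
10 | $31.08 | $0.53 | $18.00 | $13.61
11 | $13.61 | $0.23 | $13.84 | $0.00
Total interest: $2.99 + $2.73 + $2.47 + $2.21 + $1.94 + $1.67 + $1.39 + $1.11 + $0.82 + $0.53 + $0.23 = $18.09

$18.09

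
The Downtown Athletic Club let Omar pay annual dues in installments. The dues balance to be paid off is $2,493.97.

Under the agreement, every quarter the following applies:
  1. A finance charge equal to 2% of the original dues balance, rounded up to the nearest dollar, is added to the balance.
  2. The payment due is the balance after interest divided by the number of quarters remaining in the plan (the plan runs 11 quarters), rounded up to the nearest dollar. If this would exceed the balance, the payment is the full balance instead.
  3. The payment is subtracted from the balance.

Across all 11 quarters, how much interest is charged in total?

Quarter 1: opening $2,493.97; interest $50.00 → $2,543.97; payment $232.00; balance $2,311.97
Quarter 2: opening $2,311.97; interest $50.00 → $2,361.97; payment $237.00; balance $2,124.97
Quarter 3: opening $2,124.97; interest $50.00 → $2,174.97; payment $242.00; balance $1,932.97
Quarter 4: opening $1,932.97; interest $50.00 → $1,982.97; payment $248.00; balance $1,734.97
Quarter 5: opening $1,734.97; interest $50.00 → $1,784.97; payment $255.00; balance $1,529.97
Quarter 6: opening $1,529.97; interest $50.00 → $1,579.97; payment $264.00; balance $1,315.97
Quarter 7: opening $1,315.97; interest $50.00 → $1,365.97; payment $274.00; balance $1,091.97
Quarter 8: opening $1,091.97; interest $50.00 → $1,141.97; payment $286.00; balance $855.97
Quarter 9: opening $855.97; interest $50.00 → $905.97; payment $302.00; balance $603.97
Quarter 10: opening $603.97; interest $50.00 → $653.97; payment $327.00; balance $326.97
Quarter 11: opening $326.97; interest $50.00 → $376.97; payment $376.97; balance $0.00
Total interest: $50.00 + $50.00 + $50.00 + $50.00 + $50.00 + $50.00 + $50.00 + $50.00 + $50.00 + $50.00 + $50.00 = $550.00

$550.00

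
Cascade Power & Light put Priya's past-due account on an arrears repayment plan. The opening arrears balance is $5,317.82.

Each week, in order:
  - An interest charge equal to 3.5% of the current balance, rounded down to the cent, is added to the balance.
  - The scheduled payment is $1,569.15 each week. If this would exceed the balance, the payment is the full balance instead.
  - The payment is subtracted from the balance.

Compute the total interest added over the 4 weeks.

$447.20

Week 1: opening $5,317.82; interest $186.12 → $5,503.94; payment $1,569.15; balance $3,934.79
Week 2: opening $3,934.79; interest $137.71 → $4,072.50; payment $1,569.15; balance $2,503.35
Week 3: opening $2,503.35; interest $87.61 → $2,590.96; payment $1,569.15; balance $1,021.81
Week 4: opening $1,021.81; interest $35.76 → $1,057.57; payment $1,057.57; balance $0.00
Total interest: $186.12 + $137.71 + $87.61 + $35.76 = $447.20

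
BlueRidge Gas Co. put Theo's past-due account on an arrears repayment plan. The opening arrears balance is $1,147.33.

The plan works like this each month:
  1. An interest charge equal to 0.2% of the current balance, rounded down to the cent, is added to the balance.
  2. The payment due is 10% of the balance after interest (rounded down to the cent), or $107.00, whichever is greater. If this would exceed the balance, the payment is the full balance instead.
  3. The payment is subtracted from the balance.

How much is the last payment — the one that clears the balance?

Month 1: opening $1,147.33; interest $2.29 → $1,149.62; payment $114.96; balance $1,034.66
Month 2: opening $1,034.66; interest $2.06 → $1,036.72; payment $107.00; balance $929.72
Month 3: opening $929.72; interest $1.85 → $931.57; payment $107.00; balance $824.57
Month 4: opening $824.57; interest $1.64 → $826.21; payment $107.00; balance $719.21
Month 5: opening $719.21; interest $1.43 → $720.64; payment $107.00; balance $613.64
Month 6: opening $613.64; interest $1.22 → $614.86; payment $107.00; balance $507.86
Month 7: opening $507.86; interest $1.01 → $508.87; payment $107.00; balance $401.87
Month 8: opening $401.87; interest $0.80 → $402.67; payment $107.00; balance $295.67
Month 9: opening $295.67; interest $0.59 → $296.26; payment $107.00; balance $189.26
Month 10: opening $189.26; interest $0.37 → $189.63; payment $107.00; balance $82.63
Month 11: opening $82.63; interest $0.16 → $82.79; payment $82.79; balance $0.00

$82.79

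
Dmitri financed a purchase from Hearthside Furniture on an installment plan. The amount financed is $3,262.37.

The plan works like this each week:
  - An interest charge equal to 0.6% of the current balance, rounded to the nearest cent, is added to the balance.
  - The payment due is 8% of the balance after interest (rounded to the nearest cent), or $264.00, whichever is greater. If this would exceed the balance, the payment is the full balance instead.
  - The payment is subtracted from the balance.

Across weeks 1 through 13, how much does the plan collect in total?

Week 1: opening $3,262.37; interest $19.57 → $3,281.94; payment $264.00; balance $3,017.94
Week 2: opening $3,017.94; interest $18.11 → $3,036.05; payment $264.00; balance $2,772.05
Week 3: opening $2,772.05; interest $16.63 → $2,788.68; payment $264.00; balance $2,524.68
Week 4: opening $2,524.68; interest $15.15 → $2,539.83; payment $264.00; balance $2,275.83
Week 5: opening $2,275.83; interest $13.65 → $2,289.48; payment $264.00; balance $2,025.48
Week 6: opening $2,025.48; interest $12.15 → $2,037.63; payment $264.00; balance $1,773.63
Week 7: opening $1,773.63; interest $10.64 → $1,784.27; payment $264.00; balance $1,520.27
Week 8: opening $1,520.27; interest $9.12 → $1,529.39; payment $264.00; balance $1,265.39
Week 9: opening $1,265.39; interest $7.59 → $1,272.98; payment $264.00; balance $1,008.98
Week 10: opening $1,008.98; interest $6.05 → $1,015.03; payment $264.00; balance $751.03
Week 11: opening $751.03; interest $4.51 → $755.54; payment $264.00; balance $491.54
Week 12: opening $491.54; interest $2.95 → $494.49; payment $264.00; balance $230.49
Week 13: opening $230.49; interest $1.38 → $231.87; payment $231.87; balance $0.00
Total paid: $3,399.87

$3,399.87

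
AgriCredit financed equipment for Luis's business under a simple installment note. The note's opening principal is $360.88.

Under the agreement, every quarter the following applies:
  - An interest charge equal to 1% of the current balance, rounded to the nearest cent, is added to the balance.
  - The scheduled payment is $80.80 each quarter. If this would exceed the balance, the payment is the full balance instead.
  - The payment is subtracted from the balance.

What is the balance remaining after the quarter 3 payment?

$126.99

Quarter 1: opening $360.88; interest $3.61 → $364.49; payment $80.80; balance $283.69
Quarter 2: opening $283.69; interest $2.84 → $286.53; payment $80.80; balance $205.73
Quarter 3: opening $205.73; interest $2.06 → $207.79; payment $80.80; balance $126.99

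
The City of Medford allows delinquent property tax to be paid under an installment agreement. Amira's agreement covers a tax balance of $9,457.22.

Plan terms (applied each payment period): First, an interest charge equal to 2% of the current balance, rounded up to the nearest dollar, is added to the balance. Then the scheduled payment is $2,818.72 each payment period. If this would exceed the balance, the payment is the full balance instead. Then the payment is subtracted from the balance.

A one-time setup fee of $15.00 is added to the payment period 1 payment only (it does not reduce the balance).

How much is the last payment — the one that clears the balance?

$1,440.06

Payment period 1: $9,457.22 +$190.00 interest = $9,647.22; pay $2,818.72 (+ $15.00 fee) → $6,828.50
Payment period 2: $6,828.50 +$137.00 interest = $6,965.50; pay $2,818.72 → $4,146.78
Payment period 3: $4,146.78 +$83.00 interest = $4,229.78; pay $2,818.72 → $1,411.06
Payment period 4: $1,411.06 +$29.00 interest = $1,440.06; pay $1,440.06 → $0.00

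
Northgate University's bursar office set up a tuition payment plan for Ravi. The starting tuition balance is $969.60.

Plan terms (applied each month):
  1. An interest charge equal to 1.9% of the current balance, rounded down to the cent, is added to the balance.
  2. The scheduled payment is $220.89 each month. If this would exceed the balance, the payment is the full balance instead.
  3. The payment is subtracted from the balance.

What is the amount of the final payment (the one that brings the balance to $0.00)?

$138.93

Month 1: opening $969.60; interest $18.42 → $988.02; payment $220.89; balance $767.13
Month 2: opening $767.13; interest $14.57 → $781.70; payment $220.89; balance $560.81
Month 3: opening $560.81; interest $10.65 → $571.46; payment $220.89; balance $350.57
Month 4: opening $350.57; interest $6.66 → $357.23; payment $220.89; balance $136.34
Month 5: opening $136.34; interest $2.59 → $138.93; payment $138.93; balance $0.00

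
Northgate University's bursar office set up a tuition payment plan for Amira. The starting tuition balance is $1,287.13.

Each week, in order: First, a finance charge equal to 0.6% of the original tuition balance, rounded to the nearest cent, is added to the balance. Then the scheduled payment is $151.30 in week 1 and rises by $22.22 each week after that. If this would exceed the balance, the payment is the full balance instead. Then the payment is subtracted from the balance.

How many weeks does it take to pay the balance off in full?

Week 1: $1,287.13 +$7.72 interest = $1,294.85; pay $151.30 → $1,143.55
Week 2: $1,143.55 +$7.72 interest = $1,151.27; pay $173.52 → $977.75
Week 3: $977.75 +$7.72 interest = $985.47; pay $195.74 → $789.73
Week 4: $789.73 +$7.72 interest = $797.45; pay $217.96 → $579.49
Week 5: $579.49 +$7.72 interest = $587.21; pay $240.18 → $347.03
Week 6: $347.03 +$7.72 interest = $354.75; pay $262.40 → $92.35
Week 7: $92.35 +$7.72 interest = $100.07; pay $100.07 → $0.00
Balance reaches $0.00 in week 7.

7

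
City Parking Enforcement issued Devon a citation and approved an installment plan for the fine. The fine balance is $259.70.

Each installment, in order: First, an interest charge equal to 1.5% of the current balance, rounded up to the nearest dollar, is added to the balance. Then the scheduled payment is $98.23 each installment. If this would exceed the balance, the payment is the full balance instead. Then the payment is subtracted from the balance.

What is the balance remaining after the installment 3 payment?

Installment 1: $259.70 +$4.00 interest = $263.70; pay $98.23 → $165.47
Installment 2: $165.47 +$3.00 interest = $168.47; pay $98.23 → $70.24
Installment 3: $70.24 +$2.00 interest = $72.24; pay $72.24 → $0.00

$0.00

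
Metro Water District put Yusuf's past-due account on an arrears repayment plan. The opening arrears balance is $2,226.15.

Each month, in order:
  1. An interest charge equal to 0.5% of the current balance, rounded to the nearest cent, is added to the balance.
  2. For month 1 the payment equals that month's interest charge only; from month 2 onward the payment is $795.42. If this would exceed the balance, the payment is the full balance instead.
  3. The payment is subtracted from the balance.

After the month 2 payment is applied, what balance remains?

Month 1: opening $2,226.15; interest $11.13 → $2,237.28; payment $11.13; balance $2,226.15
Month 2: opening $2,226.15; interest $11.13 → $2,237.28; payment $795.42; balance $1,441.86

$1,441.86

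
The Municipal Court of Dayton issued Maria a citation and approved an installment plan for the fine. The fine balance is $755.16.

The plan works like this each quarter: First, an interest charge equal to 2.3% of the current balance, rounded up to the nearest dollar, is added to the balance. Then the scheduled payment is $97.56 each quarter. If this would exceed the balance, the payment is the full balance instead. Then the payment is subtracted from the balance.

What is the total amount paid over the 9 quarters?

$845.16

# | Opening | Interest | Payment | End bal
1 | $755.16 | $18.00 | $97.56 | $675.60
2 | $675.60 | $16.00 | $97.56 | $594.04
3 | $594.04 | $14.00 | $97.56 | $510.48
4 | $510.48 | $12.00 | $97.56 | $424.92
5 | $424.92 | $10.00 | $97.56 | $337.36
6 | $337.36 | $8.00 | $97.56 | $247.80
7 | $247.80 | $6.00 | $97.56 | $156.24
8 | $156.24 | $4.00 | $97.56 | $62.68
9 | $62.68 | $2.00 | $64.68 | $0.00
Total paid: $845.16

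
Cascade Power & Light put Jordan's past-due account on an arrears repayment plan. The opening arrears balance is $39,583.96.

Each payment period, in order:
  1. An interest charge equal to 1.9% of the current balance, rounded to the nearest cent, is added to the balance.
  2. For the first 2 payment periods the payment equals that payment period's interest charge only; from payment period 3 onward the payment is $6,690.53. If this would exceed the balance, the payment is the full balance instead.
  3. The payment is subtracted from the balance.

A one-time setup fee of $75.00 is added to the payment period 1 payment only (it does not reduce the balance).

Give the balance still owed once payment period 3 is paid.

Payment period 1: opening $39,583.96; interest $752.10 → $40,336.06; payment $752.10 (+ $75.00 fee); balance $39,583.96
Payment period 2: opening $39,583.96; interest $752.10 → $40,336.06; payment $752.10; balance $39,583.96
Payment period 3: opening $39,583.96; interest $752.10 → $40,336.06; payment $6,690.53; balance $33,645.53

$33,645.53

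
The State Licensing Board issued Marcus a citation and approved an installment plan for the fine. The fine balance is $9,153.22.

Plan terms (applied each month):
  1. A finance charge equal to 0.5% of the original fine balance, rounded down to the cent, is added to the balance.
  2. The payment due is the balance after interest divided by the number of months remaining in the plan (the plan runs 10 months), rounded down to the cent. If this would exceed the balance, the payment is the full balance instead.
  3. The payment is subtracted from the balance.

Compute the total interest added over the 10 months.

# | Opening | Interest | Payment | End bal
1 | $9,153.22 | $45.76 | $919.89 | $8,279.09
2 | $8,279.09 | $45.76 | $924.98 | $7,399.87
3 | $7,399.87 | $45.76 | $930.70 | $6,514.93
4 | $6,514.93 | $45.76 | $937.24 | $5,623.45
5 | $5,623.45 | $45.76 | $944.86 | $4,724.35
6 | $4,724.35 | $45.76 | $954.02 | $3,816.09
7 | $3,816.09 | $45.76 | $965.46 | $2,896.39
8 | $2,896.39 | $45.76 | $980.71 | $1,961.44
9 | $1,961.44 | $45.76 | $1,003.60 | $1,003.60
10 | $1,003.60 | $45.76 | $1,049.36 | $0.00
Total interest: $45.76 + $45.76 + $45.76 + $45.76 + $45.76 + $45.76 + $45.76 + $45.76 + $45.76 + $45.76 = $457.60

$457.60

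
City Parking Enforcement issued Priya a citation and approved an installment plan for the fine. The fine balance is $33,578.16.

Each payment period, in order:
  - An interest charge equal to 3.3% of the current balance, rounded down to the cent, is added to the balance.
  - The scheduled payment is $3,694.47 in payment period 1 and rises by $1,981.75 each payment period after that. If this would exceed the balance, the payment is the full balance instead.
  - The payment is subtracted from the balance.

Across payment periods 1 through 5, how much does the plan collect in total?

Payment period 1: opening $33,578.16; interest $1,108.07 → $34,686.23; payment $3,694.47; balance $30,991.76
Payment period 2: opening $30,991.76; interest $1,022.72 → $32,014.48; payment $5,676.22; balance $26,338.26
Payment period 3: opening $26,338.26; interest $869.16 → $27,207.42; payment $7,657.97; balance $19,549.45
Payment period 4: opening $19,549.45; interest $645.13 → $20,194.58; payment $9,639.72; balance $10,554.86
Payment period 5: opening $10,554.86; interest $348.31 → $10,903.17; payment $10,903.17; balance $0.00
Total paid: $37,571.55

$37,571.55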